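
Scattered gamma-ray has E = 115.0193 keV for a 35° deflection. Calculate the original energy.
119.9000 keV

Convert final energy to wavelength (hc ≈ 1239.842 keV·pm):
λ' = hc/E' = 1239.842 / 115.0193 = 10.7794 pm

Calculate the Compton shift:
Δλ = λ_C(1 - cos(35°))
Δλ = 2.4263 × (1 - cos(35°))
Δλ = 0.4388 pm

Initial wavelength:
λ = λ' - Δλ = 10.7794 - 0.4388 = 10.3406 pm

Initial energy:
E = hc/λ = 1239.842 / 10.3406 = 119.9000 keV

(Intermediate values are shown rounded; full precision is carried through to the final answer.)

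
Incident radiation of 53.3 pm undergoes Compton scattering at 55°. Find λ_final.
54.3346 pm

Using the Compton scattering formula:
λ' = λ + Δλ = λ + λ_C(1 - cos θ)

Given:
- Initial wavelength λ = 53.3 pm
- Scattering angle θ = 55°
- Compton wavelength λ_C ≈ 2.4263 pm

Calculate the shift:
Δλ = 2.4263 × (1 - cos(55°))
Δλ = 2.4263 × 0.4264
Δλ = 1.0346 pm

Final wavelength:
λ' = 53.3 + 1.0346 = 54.3346 pm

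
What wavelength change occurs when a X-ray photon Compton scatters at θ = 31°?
0.3466 pm

Using the Compton scattering formula:
Δλ = λ_C(1 - cos θ)

where λ_C = h/(m_e·c) ≈ 2.4263 pm is the Compton wavelength of an electron.

For θ = 31°:
cos(31°) = 0.8572
1 - cos(31°) = 0.1428

Δλ = 2.4263 × 0.1428
Δλ = 0.3466 pm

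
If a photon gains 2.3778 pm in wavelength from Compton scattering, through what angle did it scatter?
88.85°

From the Compton formula Δλ = λ_C(1 - cos θ), we can solve for θ:

cos θ = 1 - Δλ/λ_C

Given:
- Δλ = 2.3778 pm
- λ_C = h/(m_e·c) ≈ 2.42631024 pm

cos θ = 1 - 2.3778/2.42631024
cos θ = 1 - 0.980007
cos θ = 0.019993

θ = arccos(0.019993)
θ = 88.85°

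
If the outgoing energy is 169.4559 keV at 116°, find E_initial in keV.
324.0002 keV

Convert final energy to wavelength (hc ≈ 1239.842 keV·pm):
λ' = hc/E' = 1239.842 / 169.4559 = 7.3166 pm

Calculate the Compton shift:
Δλ = λ_C(1 - cos(116°))
Δλ = 2.4263 × (1 - cos(116°))
Δλ = 3.4899 pm

Initial wavelength:
λ = λ' - Δλ = 7.3166 - 3.4899 = 3.8267 pm

Initial energy:
E = hc/λ = 1239.842 / 3.8267 = 324.0002 keV

(Intermediate values are shown rounded; full precision is carried through to the final answer.)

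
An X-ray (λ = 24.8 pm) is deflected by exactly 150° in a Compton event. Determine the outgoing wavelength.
29.3276 pm

Using the Compton formula: λ' = λ + λ_C(1 − cos θ)

For θ = 150°, cos θ = -√3/2 (exact) ≈ -0.8660, so:
1 − cos 150° = 1 − (-√3/2) ≈ 1.8660

Δλ = λ_C × 1.8660 = 2.4263 × 1.8660 = 4.5276 pm

λ' = 24.8 + 4.5276 = 29.3276 pm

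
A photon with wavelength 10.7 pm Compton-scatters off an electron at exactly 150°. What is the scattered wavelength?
15.2276 pm

Using the Compton formula: λ' = λ + λ_C(1 − cos θ)

For θ = 150°, cos θ = -√3/2 (exact) ≈ -0.8660, so:
1 − cos 150° = 1 − (-√3/2) ≈ 1.8660

Δλ = λ_C × 1.8660 = 2.4263 × 1.8660 = 4.5276 pm

λ' = 10.7 + 4.5276 = 15.2276 pm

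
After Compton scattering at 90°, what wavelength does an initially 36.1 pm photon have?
38.5263 pm

Using the Compton formula: λ' = λ + λ_C(1 − cos θ)

For θ = 90°, cos θ = 0 (exact) = 0.0000, so:
1 − cos 90° = 1 − (0) = 1.0000

Δλ = λ_C × 1.0000 = 2.4263 × 1.0000 = 2.4263 pm

λ' = 36.1 + 2.4263 = 38.5263 pm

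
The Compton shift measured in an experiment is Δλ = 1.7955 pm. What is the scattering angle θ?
74.93°

From the Compton formula Δλ = λ_C(1 - cos θ), we can solve for θ:

cos θ = 1 - Δλ/λ_C

Given:
- Δλ = 1.7955 pm
- λ_C = h/(m_e·c) ≈ 2.42631024 pm

cos θ = 1 - 1.7955/2.42631024
cos θ = 1 - 0.740013
cos θ = 0.259987

θ = arccos(0.259987)
θ = 74.93°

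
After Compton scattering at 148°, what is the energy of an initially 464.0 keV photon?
173.2588 keV

First convert energy to wavelength:
λ = hc/E, with hc ≈ 1239.842 keV·pm (i.e. 1239.842 eV·nm)

For E = 464.0 keV = 464000 eV:
λ = 1239.842 keV·pm / 464.0 keV
λ = 2.6721 pm

Calculate the Compton shift:
Δλ = λ_C(1 - cos(148°)) = 2.4263 × 1.8480
Δλ = 4.4839 pm

Final wavelength:
λ' = 2.6721 + 4.4839 = 7.1560 pm

Final energy:
E' = hc/λ' = 1239.842 / 7.1560 = 173.2588 keV

(Intermediate values are shown rounded; full precision is carried through to the final answer.)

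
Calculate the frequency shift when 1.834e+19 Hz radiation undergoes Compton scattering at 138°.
3.770e+18 Hz (decrease)

Convert frequency to wavelength (c = 299792458 m/s):
λ₀ = c/f₀ = 299792458/1.834e+19 = 1.6346372e-11 m = 16.3464 pm

Calculate Compton shift:
Δλ = λ_C(1 - cos(138°)) = 4.2294 pm

Final wavelength:
λ' = λ₀ + Δλ = 16.3464 + 4.2294 = 20.5758 pm

Final frequency:
f' = c/λ' = 299792458/2.0575782e-11 = 1.4570161e+19 Hz

Frequency shift (decrease):
Δf = f₀ - f' = 1.834e+19 - 1.4570161e+19 = 3.770e+18 Hz

(Intermediate values are shown rounded; full precision is carried through to the final answer.)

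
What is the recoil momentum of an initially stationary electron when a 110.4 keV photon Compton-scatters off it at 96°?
7.9609e-23 kg·m/s

The electron is initially at rest, so by conservation of momentum:
p⃗_e = p⃗₀ − p⃗'  (incident photon momentum minus scattered photon momentum)

Photon momentum magnitudes (p = h/λ = E/c):
λ₀ = hc/E₀ = 11.2305 pm → p₀ = h/λ₀ = 5.9001e-23 kg·m/s
Δλ = λ_C(1 − cos 96°) = 2.6799 pm
λ' = 13.9104 pm → p' = h/λ' = 4.7634e-23 kg·m/s

The scattered photon makes angle θ = 96° with the incident direction, so by the law of cosines:
|p⃗_e|² = p₀² + p'² − 2p₀p'cos θ
|p⃗_e|² = (5.9001e-23)² + (4.7634e-23)² − 2·5.9001e-23·4.7634e-23·cos(96°)
|p⃗_e| = 7.9609e-23 kg·m/s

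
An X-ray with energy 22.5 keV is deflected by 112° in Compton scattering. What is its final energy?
21.2159 keV

First convert energy to wavelength:
λ = hc/E, with hc ≈ 1239.842 keV·pm (i.e. 1239.842 eV·nm)

For E = 22.5 keV = 22500 eV:
λ = 1239.842 keV·pm / 22.5 keV
λ = 55.1041 pm

Calculate the Compton shift:
Δλ = λ_C(1 - cos(112°)) = 2.4263 × 1.3746
Δλ = 3.3352 pm

Final wavelength:
λ' = 55.1041 + 3.3352 = 58.4393 pm

Final energy:
E' = hc/λ' = 1239.842 / 58.4393 = 21.2159 keV

(Intermediate values are shown rounded; full precision is carried through to the final answer.)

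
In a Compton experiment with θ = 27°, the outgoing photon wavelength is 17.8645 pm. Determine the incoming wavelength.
17.6000 pm

From λ' = λ + Δλ, we have λ = λ' - Δλ

First calculate the Compton shift:
Δλ = λ_C(1 - cos θ)
Δλ = 2.4263 × (1 - cos(27°))
Δλ = 2.4263 × 0.1090
Δλ = 0.2645 pm

Initial wavelength:
λ = λ' - Δλ
λ = 17.8645 - 0.2645
λ = 17.6000 pm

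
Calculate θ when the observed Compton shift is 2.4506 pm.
90.57°

From the Compton formula Δλ = λ_C(1 - cos θ), we can solve for θ:

cos θ = 1 - Δλ/λ_C

Given:
- Δλ = 2.4506 pm
- λ_C = h/(m_e·c) ≈ 2.42631024 pm

cos θ = 1 - 2.4506/2.42631024
cos θ = 1 - 1.010011
cos θ = -0.010011

θ = arccos(-0.010011)
θ = 90.57°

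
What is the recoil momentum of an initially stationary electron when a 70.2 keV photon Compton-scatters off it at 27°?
1.7395e-23 kg·m/s

The electron is initially at rest, so by conservation of momentum:
p⃗_e = p⃗₀ − p⃗'  (incident photon momentum minus scattered photon momentum)

Photon momentum magnitudes (p = h/λ = E/c):
λ₀ = hc/E₀ = 17.6616 pm → p₀ = h/λ₀ = 3.7517e-23 kg·m/s
Δλ = λ_C(1 − cos 27°) = 0.2645 pm
λ' = 17.9260 pm → p' = h/λ' = 3.6963e-23 kg·m/s

The scattered photon makes angle θ = 27° with the incident direction, so by the law of cosines:
|p⃗_e|² = p₀² + p'² − 2p₀p'cos θ
|p⃗_e|² = (3.7517e-23)² + (3.6963e-23)² − 2·3.7517e-23·3.6963e-23·cos(27°)
|p⃗_e| = 1.7395e-23 kg·m/s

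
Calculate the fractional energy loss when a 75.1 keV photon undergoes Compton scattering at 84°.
0.1163 (or 11.63%)

Calculate initial and final photon energies:

Initial: E₀ = 75.1 keV → λ₀ = 16.5092 pm
Compton shift: Δλ = 2.1727 pm
Final wavelength: λ' = 18.6819 pm
Final energy: E' = 66.3659 keV

Fractional energy loss:
(E₀ - E')/E₀ = (75.1000 - 66.3659)/75.1000
= 8.7341/75.1000
= 0.1163
= 11.63%

(Intermediate values are shown rounded; full precision is carried through to the final answer.)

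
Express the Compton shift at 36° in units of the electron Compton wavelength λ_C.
0.1910 λ_C

The Compton shift formula is:
Δλ = λ_C(1 - cos θ)

Dividing both sides by λ_C:
Δλ/λ_C = 1 - cos θ

For θ = 36°:
Δλ/λ_C = 1 - cos(36°)
Δλ/λ_C = 1 - 0.8090
Δλ/λ_C = 0.1910

This means the shift is 0.1910 × λ_C = 0.4634 pm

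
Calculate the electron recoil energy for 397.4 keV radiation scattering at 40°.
61.1747 keV

By energy conservation: K_e = E_initial - E_final

First find the scattered photon energy:
Initial wavelength: λ = hc/E = 3.1199 pm
Compton shift: Δλ = λ_C(1 - cos(40°)) = 0.5676 pm
Final wavelength: λ' = 3.1199 + 0.5676 = 3.6875 pm
Final photon energy: E' = hc/λ' = 336.2253 keV

Electron kinetic energy:
K_e = E - E' = 397.4000 - 336.2253 = 61.1747 keV

(Intermediate values are shown rounded; full precision is carried through to the final answer.)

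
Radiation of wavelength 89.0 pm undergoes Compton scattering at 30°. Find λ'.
89.3251 pm

Using the Compton formula: λ' = λ + λ_C(1 − cos θ)

For θ = 30°, cos θ = √3/2 (exact) ≈ 0.8660, so:
1 − cos 30° = 1 − (√3/2) ≈ 0.1340

Δλ = λ_C × 0.1340 = 2.4263 × 0.1340 = 0.3251 pm

λ' = 89.0 + 0.3251 = 89.3251 pm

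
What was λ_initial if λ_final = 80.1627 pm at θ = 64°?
78.8000 pm

From λ' = λ + Δλ, we have λ = λ' - Δλ

First calculate the Compton shift:
Δλ = λ_C(1 - cos θ)
Δλ = 2.4263 × (1 - cos(64°))
Δλ = 2.4263 × 0.5616
Δλ = 1.3627 pm

Initial wavelength:
λ = λ' - Δλ
λ = 80.1627 - 1.3627
λ = 78.8000 pm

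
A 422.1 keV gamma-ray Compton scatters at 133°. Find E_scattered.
176.6567 keV

First convert energy to wavelength:
λ = hc/E, with hc ≈ 1239.842 keV·pm (i.e. 1239.842 eV·nm)

For E = 422.1 keV = 422100 eV:
λ = 1239.842 keV·pm / 422.1 keV
λ = 2.9373 pm

Calculate the Compton shift:
Δλ = λ_C(1 - cos(133°)) = 2.4263 × 1.6820
Δλ = 4.0810 pm

Final wavelength:
λ' = 2.9373 + 4.0810 = 7.0184 pm

Final energy:
E' = hc/λ' = 1239.842 / 7.0184 = 176.6567 keV

(Intermediate values are shown rounded; full precision is carried through to the final answer.)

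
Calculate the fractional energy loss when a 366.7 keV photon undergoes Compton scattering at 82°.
0.3819 (or 38.19%)

Calculate initial and final photon energies:

Initial: E₀ = 366.7 keV → λ₀ = 3.3811 pm
Compton shift: Δλ = 2.0886 pm
Final wavelength: λ' = 5.4697 pm
Final energy: E' = 226.6740 keV

Fractional energy loss:
(E₀ - E')/E₀ = (366.7000 - 226.6740)/366.7000
= 140.0260/366.7000
= 0.3819
= 38.19%

(Intermediate values are shown rounded; full precision is carried through to the final answer.)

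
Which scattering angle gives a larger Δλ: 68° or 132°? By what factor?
132° produces the larger shift by a factor of 2.669

Calculate both shifts using Δλ = λ_C(1 - cos θ):

For θ₁ = 68°:
Δλ₁ = 2.4263 × (1 - cos(68°))
Δλ₁ = 2.4263 × 0.6254
Δλ₁ = 1.5174 pm

For θ₂ = 132°:
Δλ₂ = 2.4263 × (1 - cos(132°))
Δλ₂ = 2.4263 × 1.6691
Δλ₂ = 4.0498 pm

The 132° angle produces the larger shift.
Ratio: 4.0498/1.5174 = 2.669

(Intermediate values are shown rounded; full precision is carried through to the final answer.)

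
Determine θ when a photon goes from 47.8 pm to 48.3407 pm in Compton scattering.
39.00°

First find the wavelength shift:
Δλ = λ' - λ = 48.3407 - 47.8 = 0.5407 pm

Using Δλ = λ_C(1 - cos θ), with λ_C = h/(m_e·c) ≈ 2.42631024 pm:
cos θ = 1 - Δλ/λ_C
cos θ = 1 - 0.5407/2.42631024
cos θ = 0.777151

θ = arccos(0.777151)
θ = 39.00°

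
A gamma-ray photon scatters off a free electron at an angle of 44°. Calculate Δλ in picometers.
0.6810 pm

Using the Compton scattering formula:
Δλ = λ_C(1 - cos θ)

where λ_C = h/(m_e·c) ≈ 2.4263 pm is the Compton wavelength of an electron.

For θ = 44°:
cos(44°) = 0.7193
1 - cos(44°) = 0.2807

Δλ = 2.4263 × 0.2807
Δλ = 0.6810 pm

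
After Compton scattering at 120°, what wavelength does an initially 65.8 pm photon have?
69.4395 pm

Using the Compton formula: λ' = λ + λ_C(1 − cos θ)

For θ = 120°, cos θ = -1/2 (exact) = -0.5000, so:
1 − cos 120° = 1 − (-1/2) = 1.5000

Δλ = λ_C × 1.5000 = 2.4263 × 1.5000 = 3.6395 pm

λ' = 65.8 + 3.6395 = 69.4395 pm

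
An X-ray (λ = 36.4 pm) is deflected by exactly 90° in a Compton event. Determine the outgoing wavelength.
38.8263 pm

Using the Compton formula: λ' = λ + λ_C(1 − cos θ)

For θ = 90°, cos θ = 0 (exact) = 0.0000, so:
1 − cos 90° = 1 − (0) = 1.0000

Δλ = λ_C × 1.0000 = 2.4263 × 1.0000 = 2.4263 pm

λ' = 36.4 + 2.4263 = 38.8263 pm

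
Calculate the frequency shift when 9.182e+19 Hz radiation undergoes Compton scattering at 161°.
5.428e+19 Hz (decrease)

Convert frequency to wavelength (c = 299792458 m/s):
λ₀ = c/f₀ = 299792458/9.182e+19 = 3.2650017e-12 m = 3.2650 pm

Calculate Compton shift:
Δλ = λ_C(1 - cos(161°)) = 4.7204 pm

Final wavelength:
λ' = λ₀ + Δλ = 3.2650 + 4.7204 = 7.9854 pm

Final frequency:
f' = c/λ' = 299792458/7.9854334e-12 = 3.7542416e+19 Hz

Frequency shift (decrease):
Δf = f₀ - f' = 9.182e+19 - 3.7542416e+19 = 5.428e+19 Hz

(Intermediate values are shown rounded; full precision is carried through to the final answer.)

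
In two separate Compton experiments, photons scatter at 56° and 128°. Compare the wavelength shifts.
128° produces the larger shift by a factor of 3.665

Calculate both shifts using Δλ = λ_C(1 - cos θ):

For θ₁ = 56°:
Δλ₁ = 2.4263 × (1 - cos(56°))
Δλ₁ = 2.4263 × 0.4408
Δλ₁ = 1.0695 pm

For θ₂ = 128°:
Δλ₂ = 2.4263 × (1 - cos(128°))
Δλ₂ = 2.4263 × 1.6157
Δλ₂ = 3.9201 pm

The 128° angle produces the larger shift.
Ratio: 3.9201/1.0695 = 3.665

(Intermediate values are shown rounded; full precision is carried through to the final answer.)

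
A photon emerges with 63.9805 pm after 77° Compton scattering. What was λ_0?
62.1000 pm

From λ' = λ + Δλ, we have λ = λ' - Δλ

First calculate the Compton shift:
Δλ = λ_C(1 - cos θ)
Δλ = 2.4263 × (1 - cos(77°))
Δλ = 2.4263 × 0.7750
Δλ = 1.8805 pm

Initial wavelength:
λ = λ' - Δλ
λ = 63.9805 - 1.8805
λ = 62.1000 pm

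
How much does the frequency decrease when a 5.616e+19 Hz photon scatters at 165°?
2.650e+19 Hz (decrease)

Convert frequency to wavelength (c = 299792458 m/s):
λ₀ = c/f₀ = 299792458/5.616e+19 = 5.3381848e-12 m = 5.3382 pm

Calculate Compton shift:
Δλ = λ_C(1 - cos(165°)) = 4.7699 pm

Final wavelength:
λ' = λ₀ + Δλ = 5.3382 + 4.7699 = 10.1081 pm

Final frequency:
f' = c/λ' = 299792458/1.0108131e-11 = 2.9658546e+19 Hz

Frequency shift (decrease):
Δf = f₀ - f' = 5.616e+19 - 2.9658546e+19 = 2.650e+19 Hz

(Intermediate values are shown rounded; full precision is carried through to the final answer.)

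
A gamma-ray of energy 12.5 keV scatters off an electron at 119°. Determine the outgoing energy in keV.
12.0619 keV

First convert energy to wavelength:
λ = hc/E, with hc ≈ 1239.842 keV·pm (i.e. 1239.842 eV·nm)

For E = 12.5 keV = 12500 eV:
λ = 1239.842 keV·pm / 12.5 keV
λ = 99.1874 pm

Calculate the Compton shift:
Δλ = λ_C(1 - cos(119°)) = 2.4263 × 1.4848
Δλ = 3.6026 pm

Final wavelength:
λ' = 99.1874 + 3.6026 = 102.7900 pm

Final energy:
E' = hc/λ' = 1239.842 / 102.7900 = 12.0619 keV

(Intermediate values are shown rounded; full precision is carried through to the final answer.)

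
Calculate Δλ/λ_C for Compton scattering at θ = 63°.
0.5460 λ_C

The Compton shift formula is:
Δλ = λ_C(1 - cos θ)

Dividing both sides by λ_C:
Δλ/λ_C = 1 - cos θ

For θ = 63°:
Δλ/λ_C = 1 - cos(63°)
Δλ/λ_C = 1 - 0.4540
Δλ/λ_C = 0.5460

This means the shift is 0.5460 × λ_C = 1.3248 pm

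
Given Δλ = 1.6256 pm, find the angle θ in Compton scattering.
70.73°

From the Compton formula Δλ = λ_C(1 - cos θ), we can solve for θ:

cos θ = 1 - Δλ/λ_C

Given:
- Δλ = 1.6256 pm
- λ_C = h/(m_e·c) ≈ 2.42631024 pm

cos θ = 1 - 1.6256/2.42631024
cos θ = 1 - 0.669989
cos θ = 0.330011

θ = arccos(0.330011)
θ = 70.73°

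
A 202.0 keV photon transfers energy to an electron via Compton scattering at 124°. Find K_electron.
77.0275 keV

By energy conservation: K_e = E_initial - E_final

First find the scattered photon energy:
Initial wavelength: λ = hc/E = 6.1378 pm
Compton shift: Δλ = λ_C(1 - cos(124°)) = 3.7831 pm
Final wavelength: λ' = 6.1378 + 3.7831 = 9.9209 pm
Final photon energy: E' = hc/λ' = 124.9725 keV

Electron kinetic energy:
K_e = E - E' = 202.0000 - 124.9725 = 77.0275 keV

(Intermediate values are shown rounded; full precision is carried through to the final answer.)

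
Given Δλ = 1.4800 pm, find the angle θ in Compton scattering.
67.04°

From the Compton formula Δλ = λ_C(1 - cos θ), we can solve for θ:

cos θ = 1 - Δλ/λ_C

Given:
- Δλ = 1.4800 pm
- λ_C = h/(m_e·c) ≈ 2.42631024 pm

cos θ = 1 - 1.4800/2.42631024
cos θ = 1 - 0.609980
cos θ = 0.390020

θ = arccos(0.390020)
θ = 67.04°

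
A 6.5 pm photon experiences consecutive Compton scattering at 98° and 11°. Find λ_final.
9.3086 pm

Apply Compton shift twice:

First scattering at θ₁ = 98°:
Δλ₁ = λ_C(1 - cos(98°))
Δλ₁ = 2.4263 × 1.1392
Δλ₁ = 2.7640 pm

After first scattering:
λ₁ = 6.5 + 2.7640 = 9.2640 pm

Second scattering at θ₂ = 11°:
Δλ₂ = λ_C(1 - cos(11°))
Δλ₂ = 2.4263 × 0.0184
Δλ₂ = 0.0446 pm

Final wavelength:
λ₂ = 9.2640 + 0.0446 = 9.3086 pm

Total shift: Δλ_total = 2.7640 + 0.0446 = 2.8086 pm

(Intermediate values are shown rounded; full precision is carried through to the final answer.)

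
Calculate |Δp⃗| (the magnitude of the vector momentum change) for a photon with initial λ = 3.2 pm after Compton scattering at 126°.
2.7308e-22 kg·m/s

Photon momentum magnitude is p = h/λ.

Initial momentum:
p₀ = h/λ = 6.6261e-34/3.2000e-12 = 2.0706e-22 kg·m/s

After scattering:
λ' = λ + Δλ = 3.2 + 3.8525 = 7.0525 pm
p' = h/λ' = 6.6261e-34/7.0525e-12 = 9.3954e-23 kg·m/s

Momentum is a vector; the scattered photon's direction makes angle θ = 126° with the incident direction. The magnitude of the vector change Δp⃗ = p⃗₀ − p⃗' is found from the law of cosines:
|Δp⃗|² = p₀² + p'² − 2p₀p'cos θ
|Δp⃗|² = (2.0706e-22)² + (9.3954e-23)² − 2·2.0706e-22·9.3954e-23·cos(126°)
|Δp⃗| = 2.7308e-22 kg·m/s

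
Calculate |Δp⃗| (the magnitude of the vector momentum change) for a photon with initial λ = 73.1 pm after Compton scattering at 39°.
6.0296e-24 kg·m/s

Photon momentum magnitude is p = h/λ.

Initial momentum:
p₀ = h/λ = 6.6261e-34/7.3100e-11 = 9.0644e-24 kg·m/s

After scattering:
λ' = λ + Δλ = 73.1 + 0.5407 = 73.6407 pm
p' = h/λ' = 6.6261e-34/7.3641e-11 = 8.9978e-24 kg·m/s

Momentum is a vector; the scattered photon's direction makes angle θ = 39° with the incident direction. The magnitude of the vector change Δp⃗ = p⃗₀ − p⃗' is found from the law of cosines:
|Δp⃗|² = p₀² + p'² − 2p₀p'cos θ
|Δp⃗|² = (9.0644e-24)² + (8.9978e-24)² − 2·9.0644e-24·8.9978e-24·cos(39°)
|Δp⃗| = 6.0296e-24 kg·m/s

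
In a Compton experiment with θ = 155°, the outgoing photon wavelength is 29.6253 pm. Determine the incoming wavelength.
25.0000 pm

From λ' = λ + Δλ, we have λ = λ' - Δλ

First calculate the Compton shift:
Δλ = λ_C(1 - cos θ)
Δλ = 2.4263 × (1 - cos(155°))
Δλ = 2.4263 × 1.9063
Δλ = 4.6253 pm

Initial wavelength:
λ = λ' - Δλ
λ = 29.6253 - 4.6253
λ = 25.0000 pm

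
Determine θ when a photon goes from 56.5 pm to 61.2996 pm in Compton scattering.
168.00°

First find the wavelength shift:
Δλ = λ' - λ = 61.2996 - 56.5 = 4.7996 pm

Using Δλ = λ_C(1 - cos θ), with λ_C = h/(m_e·c) ≈ 2.42631024 pm:
cos θ = 1 - Δλ/λ_C
cos θ = 1 - 4.7996/2.42631024
cos θ = -0.978148

θ = arccos(-0.978148)
θ = 168.00°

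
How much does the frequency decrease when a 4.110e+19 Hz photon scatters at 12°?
2.966e+17 Hz (decrease)

Convert frequency to wavelength (c = 299792458 m/s):
λ₀ = c/f₀ = 299792458/4.110e+19 = 7.2942204e-12 m = 7.2942 pm

Calculate Compton shift:
Δλ = λ_C(1 - cos(12°)) = 0.0530 pm

Final wavelength:
λ' = λ₀ + Δλ = 7.2942 + 0.0530 = 7.3472 pm

Final frequency:
f' = c/λ' = 299792458/7.3472411e-12 = 4.0803406e+19 Hz

Frequency shift (decrease):
Δf = f₀ - f' = 4.110e+19 - 4.0803406e+19 = 2.966e+17 Hz

(Intermediate values are shown rounded; full precision is carried through to the final answer.)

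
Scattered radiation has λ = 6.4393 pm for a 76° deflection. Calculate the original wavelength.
4.6000 pm

From λ' = λ + Δλ, we have λ = λ' - Δλ

First calculate the Compton shift:
Δλ = λ_C(1 - cos θ)
Δλ = 2.4263 × (1 - cos(76°))
Δλ = 2.4263 × 0.7581
Δλ = 1.8393 pm

Initial wavelength:
λ = λ' - Δλ
λ = 6.4393 - 1.8393
λ = 4.6000 pm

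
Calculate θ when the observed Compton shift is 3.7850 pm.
124.05°

From the Compton formula Δλ = λ_C(1 - cos θ), we can solve for θ:

cos θ = 1 - Δλ/λ_C

Given:
- Δλ = 3.7850 pm
- λ_C = h/(m_e·c) ≈ 2.42631024 pm

cos θ = 1 - 3.7850/2.42631024
cos θ = 1 - 1.559982
cos θ = -0.559982

θ = arccos(-0.559982)
θ = 124.05°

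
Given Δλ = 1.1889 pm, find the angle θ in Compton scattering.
59.34°

From the Compton formula Δλ = λ_C(1 - cos θ), we can solve for θ:

cos θ = 1 - Δλ/λ_C

Given:
- Δλ = 1.1889 pm
- λ_C = h/(m_e·c) ≈ 2.42631024 pm

cos θ = 1 - 1.1889/2.42631024
cos θ = 1 - 0.490003
cos θ = 0.509997

θ = arccos(0.509997)
θ = 59.34°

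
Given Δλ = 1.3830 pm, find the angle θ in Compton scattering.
64.53°

From the Compton formula Δλ = λ_C(1 - cos θ), we can solve for θ:

cos θ = 1 - Δλ/λ_C

Given:
- Δλ = 1.3830 pm
- λ_C = h/(m_e·c) ≈ 2.42631024 pm

cos θ = 1 - 1.3830/2.42631024
cos θ = 1 - 0.570001
cos θ = 0.429999

θ = arccos(0.429999)
θ = 64.53°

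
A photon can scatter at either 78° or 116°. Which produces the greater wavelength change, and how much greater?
116° produces the larger shift by a factor of 1.816

Calculate both shifts using Δλ = λ_C(1 - cos θ):

For θ₁ = 78°:
Δλ₁ = 2.4263 × (1 - cos(78°))
Δλ₁ = 2.4263 × 0.7921
Δλ₁ = 1.9219 pm

For θ₂ = 116°:
Δλ₂ = 2.4263 × (1 - cos(116°))
Δλ₂ = 2.4263 × 1.4384
Δλ₂ = 3.4899 pm

The 116° angle produces the larger shift.
Ratio: 3.4899/1.9219 = 1.816

(Intermediate values are shown rounded; full precision is carried through to the final answer.)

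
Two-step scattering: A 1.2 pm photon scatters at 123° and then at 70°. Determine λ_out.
6.5442 pm

Apply Compton shift twice:

First scattering at θ₁ = 123°:
Δλ₁ = λ_C(1 - cos(123°))
Δλ₁ = 2.4263 × 1.5446
Δλ₁ = 3.7478 pm

After first scattering:
λ₁ = 1.2 + 3.7478 = 4.9478 pm

Second scattering at θ₂ = 70°:
Δλ₂ = λ_C(1 - cos(70°))
Δλ₂ = 2.4263 × 0.6580
Δλ₂ = 1.5965 pm

Final wavelength:
λ₂ = 4.9478 + 1.5965 = 6.5442 pm

Total shift: Δλ_total = 3.7478 + 1.5965 = 5.3442 pm

(Intermediate values are shown rounded; full precision is carried through to the final answer.)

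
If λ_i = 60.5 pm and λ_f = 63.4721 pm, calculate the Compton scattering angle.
103.00°

First find the wavelength shift:
Δλ = λ' - λ = 63.4721 - 60.5 = 2.9721 pm

Using Δλ = λ_C(1 - cos θ), with λ_C = h/(m_e·c) ≈ 2.42631024 pm:
cos θ = 1 - Δλ/λ_C
cos θ = 1 - 2.9721/2.42631024
cos θ = -0.224946

θ = arccos(-0.224946)
θ = 103.00°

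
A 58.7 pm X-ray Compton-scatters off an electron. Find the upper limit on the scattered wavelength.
63.5526 pm (at θ = 180°)

The Compton shift is Δλ = λ_C(1 − cos θ).

Since cos θ ranges from −1 to 1, the factor (1 − cos θ) ranges from 0 to 2; the maximum shift occurs at θ = 180° (backscattering):
Δλ_max = 2λ_C = 2 × 2.4263 pm = 4.8526 pm

Maximum scattered wavelength:
λ'_max = λ₀ + Δλ_max = 58.7 + 4.8526 = 63.5526 pm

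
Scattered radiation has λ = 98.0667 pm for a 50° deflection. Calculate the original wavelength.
97.2000 pm

From λ' = λ + Δλ, we have λ = λ' - Δλ

First calculate the Compton shift:
Δλ = λ_C(1 - cos θ)
Δλ = 2.4263 × (1 - cos(50°))
Δλ = 2.4263 × 0.3572
Δλ = 0.8667 pm

Initial wavelength:
λ = λ' - Δλ
λ = 98.0667 - 0.8667
λ = 97.2000 pm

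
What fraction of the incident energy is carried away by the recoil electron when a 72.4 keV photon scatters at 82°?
0.1087 (or 10.87%)

Calculate initial and final photon energies:

Initial: E₀ = 72.4 keV → λ₀ = 17.1249 pm
Compton shift: Δλ = 2.0886 pm
Final wavelength: λ' = 19.2135 pm
Final energy: E' = 64.5297 keV

Fractional energy loss:
(E₀ - E')/E₀ = (72.4000 - 64.5297)/72.4000
= 7.8703/72.4000
= 0.1087
= 10.87%

(Intermediate values are shown rounded; full precision is carried through to the final answer.)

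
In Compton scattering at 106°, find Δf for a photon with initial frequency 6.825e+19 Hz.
2.821e+19 Hz (decrease)

Convert frequency to wavelength (c = 299792458 m/s):
λ₀ = c/f₀ = 299792458/6.825e+19 = 4.3925635e-12 m = 4.3926 pm

Calculate Compton shift:
Δλ = λ_C(1 - cos(106°)) = 3.0951 pm

Final wavelength:
λ' = λ₀ + Δλ = 4.3926 + 3.0951 = 7.4877 pm

Final frequency:
f' = c/λ' = 299792458/7.4876555e-12 = 4.0038228e+19 Hz

Frequency shift (decrease):
Δf = f₀ - f' = 6.825e+19 - 4.0038228e+19 = 2.821e+19 Hz

(Intermediate values are shown rounded; full precision is carried through to the final answer.)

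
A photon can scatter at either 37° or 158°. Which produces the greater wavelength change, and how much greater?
158° produces the larger shift by a factor of 9.571

Calculate both shifts using Δλ = λ_C(1 - cos θ):

For θ₁ = 37°:
Δλ₁ = 2.4263 × (1 - cos(37°))
Δλ₁ = 2.4263 × 0.2014
Δλ₁ = 0.4886 pm

For θ₂ = 158°:
Δλ₂ = 2.4263 × (1 - cos(158°))
Δλ₂ = 2.4263 × 1.9272
Δλ₂ = 4.6759 pm

The 158° angle produces the larger shift.
Ratio: 4.6759/0.4886 = 9.571

(Intermediate values are shown rounded; full precision is carried through to the final answer.)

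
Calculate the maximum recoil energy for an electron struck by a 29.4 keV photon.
3.0339 keV

Maximum energy transfer occurs at θ = 180° (backscattering).

Initial photon: E₀ = 29.4 keV → λ₀ = 42.1715 pm

Maximum Compton shift (at 180°):
Δλ_max = 2λ_C = 2 × 2.4263 = 4.8526 pm

Final wavelength:
λ' = 42.1715 + 4.8526 = 47.0241 pm

Minimum photon energy (maximum energy to electron):
E'_min = hc/λ' = 26.3661 keV

Maximum electron kinetic energy:
K_max = E₀ - E'_min = 29.4000 - 26.3661 = 3.0339 keV

(Intermediate values are shown rounded; full precision is carried through to the final answer.)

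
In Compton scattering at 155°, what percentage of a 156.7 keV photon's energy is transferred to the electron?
0.3689 (or 36.89%)

Calculate initial and final photon energies:

Initial: E₀ = 156.7 keV → λ₀ = 7.9122 pm
Compton shift: Δλ = 4.6253 pm
Final wavelength: λ' = 12.5375 pm
Final energy: E' = 98.8907 keV

Fractional energy loss:
(E₀ - E')/E₀ = (156.7000 - 98.8907)/156.7000
= 57.8093/156.7000
= 0.3689
= 36.89%

(Intermediate values are shown rounded; full precision is carried through to the final answer.)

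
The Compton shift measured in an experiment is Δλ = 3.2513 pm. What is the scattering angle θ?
109.88°

From the Compton formula Δλ = λ_C(1 - cos θ), we can solve for θ:

cos θ = 1 - Δλ/λ_C

Given:
- Δλ = 3.2513 pm
- λ_C = h/(m_e·c) ≈ 2.42631024 pm

cos θ = 1 - 3.2513/2.42631024
cos θ = 1 - 1.340018
cos θ = -0.340018

θ = arccos(-0.340018)
θ = 109.88°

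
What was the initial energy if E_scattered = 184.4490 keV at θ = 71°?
243.8000 keV

Convert final energy to wavelength (hc ≈ 1239.842 keV·pm):
λ' = hc/E' = 1239.842 / 184.4490 = 6.7219 pm

Calculate the Compton shift:
Δλ = λ_C(1 - cos(71°))
Δλ = 2.4263 × (1 - cos(71°))
Δλ = 1.6364 pm

Initial wavelength:
λ = λ' - Δλ = 6.7219 - 1.6364 = 5.0855 pm

Initial energy:
E = hc/λ = 1239.842 / 5.0855 = 243.8000 keV

(Intermediate values are shown rounded; full precision is carried through to the final answer.)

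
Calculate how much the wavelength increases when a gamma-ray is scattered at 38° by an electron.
0.5144 pm

Using the Compton scattering formula:
Δλ = λ_C(1 - cos θ)

where λ_C = h/(m_e·c) ≈ 2.4263 pm is the Compton wavelength of an electron.

For θ = 38°:
cos(38°) = 0.7880
1 - cos(38°) = 0.2120

Δλ = 2.4263 × 0.2120
Δλ = 0.5144 pm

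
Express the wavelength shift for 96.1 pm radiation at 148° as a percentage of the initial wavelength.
4.6659%

Calculate the Compton shift:
Δλ = λ_C(1 - cos(148°))
Δλ = 2.4263 × (1 - cos(148°))
Δλ = 2.4263 × 1.8480
Δλ = 4.4839 pm

Percentage change:
(Δλ/λ₀) × 100 = (4.4839/96.1) × 100
= 4.6659%

(Intermediate values are shown rounded; full precision is carried through to the final answer.)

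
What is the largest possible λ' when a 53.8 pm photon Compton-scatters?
58.6526 pm (at θ = 180°)

The Compton shift is Δλ = λ_C(1 − cos θ).

Since cos θ ranges from −1 to 1, the factor (1 − cos θ) ranges from 0 to 2; the maximum shift occurs at θ = 180° (backscattering):
Δλ_max = 2λ_C = 2 × 2.4263 pm = 4.8526 pm

Maximum scattered wavelength:
λ'_max = λ₀ + Δλ_max = 53.8 + 4.8526 = 58.6526 pm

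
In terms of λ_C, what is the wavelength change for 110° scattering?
1.3420 λ_C

The Compton shift formula is:
Δλ = λ_C(1 - cos θ)

Dividing both sides by λ_C:
Δλ/λ_C = 1 - cos θ

For θ = 110°:
Δλ/λ_C = 1 - cos(110°)
Δλ/λ_C = 1 - -0.3420
Δλ/λ_C = 1.3420

This means the shift is 1.3420 × λ_C = 3.2562 pm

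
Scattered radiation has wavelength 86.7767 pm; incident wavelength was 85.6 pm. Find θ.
59.00°

First find the wavelength shift:
Δλ = λ' - λ = 86.7767 - 85.6 = 1.1767 pm

Using Δλ = λ_C(1 - cos θ), with λ_C = h/(m_e·c) ≈ 2.42631024 pm:
cos θ = 1 - Δλ/λ_C
cos θ = 1 - 1.1767/2.42631024
cos θ = 0.515025

θ = arccos(0.515025)
θ = 59.00°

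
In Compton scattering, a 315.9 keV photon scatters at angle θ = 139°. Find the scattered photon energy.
151.5280 keV

First convert energy to wavelength:
λ = hc/E, with hc ≈ 1239.842 keV·pm (i.e. 1239.842 eV·nm)

For E = 315.9 keV = 315900 eV:
λ = 1239.842 keV·pm / 315.9 keV
λ = 3.9248 pm

Calculate the Compton shift:
Δλ = λ_C(1 - cos(139°)) = 2.4263 × 1.7547
Δλ = 4.2575 pm

Final wavelength:
λ' = 3.9248 + 4.2575 = 8.1823 pm

Final energy:
E' = hc/λ' = 1239.842 / 8.1823 = 151.5280 keV

(Intermediate values are shown rounded; full precision is carried through to the final answer.)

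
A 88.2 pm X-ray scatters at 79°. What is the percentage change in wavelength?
2.2260%

Calculate the Compton shift:
Δλ = λ_C(1 - cos(79°))
Δλ = 2.4263 × (1 - cos(79°))
Δλ = 2.4263 × 0.8092
Δλ = 1.9633 pm

Percentage change:
(Δλ/λ₀) × 100 = (1.9633/88.2) × 100
= 2.2260%

(Intermediate values are shown rounded; full precision is carried through to the final answer.)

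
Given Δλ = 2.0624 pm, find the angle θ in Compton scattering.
81.37°

From the Compton formula Δλ = λ_C(1 - cos θ), we can solve for θ:

cos θ = 1 - Δλ/λ_C

Given:
- Δλ = 2.0624 pm
- λ_C = h/(m_e·c) ≈ 2.42631024 pm

cos θ = 1 - 2.0624/2.42631024
cos θ = 1 - 0.850015
cos θ = 0.149985

θ = arccos(0.149985)
θ = 81.37°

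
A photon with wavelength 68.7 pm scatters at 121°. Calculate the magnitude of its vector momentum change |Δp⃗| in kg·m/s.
1.6364e-23 kg·m/s

Photon momentum magnitude is p = h/λ.

Initial momentum:
p₀ = h/λ = 6.6261e-34/6.8700e-11 = 9.6449e-24 kg·m/s

After scattering:
λ' = λ + Δλ = 68.7 + 3.6760 = 72.3760 pm
p' = h/λ' = 6.6261e-34/7.2376e-11 = 9.1551e-24 kg·m/s

Momentum is a vector; the scattered photon's direction makes angle θ = 121° with the incident direction. The magnitude of the vector change Δp⃗ = p⃗₀ − p⃗' is found from the law of cosines:
|Δp⃗|² = p₀² + p'² − 2p₀p'cos θ
|Δp⃗|² = (9.6449e-24)² + (9.1551e-24)² − 2·9.6449e-24·9.1551e-24·cos(121°)
|Δp⃗| = 1.6364e-23 kg·m/s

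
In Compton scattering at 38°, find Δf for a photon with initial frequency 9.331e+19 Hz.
1.288e+19 Hz (decrease)

Convert frequency to wavelength (c = 299792458 m/s):
λ₀ = c/f₀ = 299792458/9.331e+19 = 3.2128653e-12 m = 3.2129 pm

Calculate Compton shift:
Δλ = λ_C(1 - cos(38°)) = 0.5144 pm

Final wavelength:
λ' = λ₀ + Δλ = 3.2129 + 0.5144 = 3.7272 pm

Final frequency:
f' = c/λ' = 299792458/3.7272169e-12 = 8.0433327e+19 Hz

Frequency shift (decrease):
Δf = f₀ - f' = 9.331e+19 - 8.0433327e+19 = 1.288e+19 Hz

(Intermediate values are shown rounded; full precision is carried through to the final answer.)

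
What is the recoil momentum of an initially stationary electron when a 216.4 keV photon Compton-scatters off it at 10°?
2.0108e-23 kg·m/s

The electron is initially at rest, so by conservation of momentum:
p⃗_e = p⃗₀ − p⃗'  (incident photon momentum minus scattered photon momentum)

Photon momentum magnitudes (p = h/λ = E/c):
λ₀ = hc/E₀ = 5.7294 pm → p₀ = h/λ₀ = 1.1565e-22 kg·m/s
Δλ = λ_C(1 − cos 10°) = 0.0369 pm
λ' = 5.7663 pm → p' = h/λ' = 1.1491e-22 kg·m/s

The scattered photon makes angle θ = 10° with the incident direction, so by the law of cosines:
|p⃗_e|² = p₀² + p'² − 2p₀p'cos θ
|p⃗_e|² = (1.1565e-22)² + (1.1491e-22)² − 2·1.1565e-22·1.1491e-22·cos(10°)
|p⃗_e| = 2.0108e-23 kg·m/s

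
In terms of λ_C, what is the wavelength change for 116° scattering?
1.4384 λ_C

The Compton shift formula is:
Δλ = λ_C(1 - cos θ)

Dividing both sides by λ_C:
Δλ/λ_C = 1 - cos θ

For θ = 116°:
Δλ/λ_C = 1 - cos(116°)
Δλ/λ_C = 1 - -0.4384
Δλ/λ_C = 1.4384

This means the shift is 1.4384 × λ_C = 3.4899 pm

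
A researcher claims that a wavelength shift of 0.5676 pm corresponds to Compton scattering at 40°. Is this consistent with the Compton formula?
Yes, consistent

Calculate the expected shift for θ = 40°:

Δλ_expected = λ_C(1 - cos(40°))
Δλ_expected = 2.4263 × (1 - cos(40°))
Δλ_expected = 2.4263 × 0.2340
Δλ_expected = 0.5676 pm

Given shift: 0.5676 pm
Expected shift: 0.5676 pm
Difference: 0.0000 pm

The values match. This is consistent with Compton scattering at the stated angle.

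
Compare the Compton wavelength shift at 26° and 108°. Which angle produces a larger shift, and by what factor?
108° produces the larger shift by a factor of 12.934

Calculate both shifts using Δλ = λ_C(1 - cos θ):

For θ₁ = 26°:
Δλ₁ = 2.4263 × (1 - cos(26°))
Δλ₁ = 2.4263 × 0.1012
Δλ₁ = 0.2456 pm

For θ₂ = 108°:
Δλ₂ = 2.4263 × (1 - cos(108°))
Δλ₂ = 2.4263 × 1.3090
Δλ₂ = 3.1761 pm

The 108° angle produces the larger shift.
Ratio: 3.1761/0.2456 = 12.934

(Intermediate values are shown rounded; full precision is carried through to the final answer.)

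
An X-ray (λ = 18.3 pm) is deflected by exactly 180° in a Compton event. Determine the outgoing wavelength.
23.1526 pm

Using the Compton formula: λ' = λ + λ_C(1 − cos θ)

For θ = 180°, cos θ = -1 (exact) = -1.0000, so:
1 − cos 180° = 1 − (-1) = 2.0000

Δλ = λ_C × 2.0000 = 2.4263 × 2.0000 = 4.8526 pm

λ' = 18.3 + 4.8526 = 23.1526 pm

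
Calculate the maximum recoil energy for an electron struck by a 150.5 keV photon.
55.7889 keV

Maximum energy transfer occurs at θ = 180° (backscattering).

Initial photon: E₀ = 150.5 keV → λ₀ = 8.2382 pm

Maximum Compton shift (at 180°):
Δλ_max = 2λ_C = 2 × 2.4263 = 4.8526 pm

Final wavelength:
λ' = 8.2382 + 4.8526 = 13.0908 pm

Minimum photon energy (maximum energy to electron):
E'_min = hc/λ' = 94.7111 keV

Maximum electron kinetic energy:
K_max = E₀ - E'_min = 150.5000 - 94.7111 = 55.7889 keV

(Intermediate values are shown rounded; full precision is carried through to the final answer.)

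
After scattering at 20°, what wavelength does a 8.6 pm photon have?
8.7463 pm

Using the Compton scattering formula:
λ' = λ + Δλ = λ + λ_C(1 - cos θ)

Given:
- Initial wavelength λ = 8.6 pm
- Scattering angle θ = 20°
- Compton wavelength λ_C ≈ 2.4263 pm

Calculate the shift:
Δλ = 2.4263 × (1 - cos(20°))
Δλ = 2.4263 × 0.0603
Δλ = 0.1463 pm

Final wavelength:
λ' = 8.6 + 0.1463 = 8.7463 pm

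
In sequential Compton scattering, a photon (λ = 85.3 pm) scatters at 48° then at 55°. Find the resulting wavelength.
87.1374 pm

Apply Compton shift twice:

First scattering at θ₁ = 48°:
Δλ₁ = λ_C(1 - cos(48°))
Δλ₁ = 2.4263 × 0.3309
Δλ₁ = 0.8028 pm

After first scattering:
λ₁ = 85.3 + 0.8028 = 86.1028 pm

Second scattering at θ₂ = 55°:
Δλ₂ = λ_C(1 - cos(55°))
Δλ₂ = 2.4263 × 0.4264
Δλ₂ = 1.0346 pm

Final wavelength:
λ₂ = 86.1028 + 1.0346 = 87.1374 pm

Total shift: Δλ_total = 0.8028 + 1.0346 = 1.8374 pm

(Intermediate values are shown rounded; full precision is carried through to the final answer.)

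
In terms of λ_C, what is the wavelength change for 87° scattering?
0.9477 λ_C

The Compton shift formula is:
Δλ = λ_C(1 - cos θ)

Dividing both sides by λ_C:
Δλ/λ_C = 1 - cos θ

For θ = 87°:
Δλ/λ_C = 1 - cos(87°)
Δλ/λ_C = 1 - 0.0523
Δλ/λ_C = 0.9477

This means the shift is 0.9477 × λ_C = 2.2993 pm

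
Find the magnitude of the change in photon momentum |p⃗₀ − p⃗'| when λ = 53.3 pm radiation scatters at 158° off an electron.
2.3423e-23 kg·m/s

Photon momentum magnitude is p = h/λ.

Initial momentum:
p₀ = h/λ = 6.6261e-34/5.3300e-11 = 1.2432e-23 kg·m/s

After scattering:
λ' = λ + Δλ = 53.3 + 4.6759 = 57.9759 pm
p' = h/λ' = 6.6261e-34/5.7976e-11 = 1.1429e-23 kg·m/s

Momentum is a vector; the scattered photon's direction makes angle θ = 158° with the incident direction. The magnitude of the vector change Δp⃗ = p⃗₀ − p⃗' is found from the law of cosines:
|Δp⃗|² = p₀² + p'² − 2p₀p'cos θ
|Δp⃗|² = (1.2432e-23)² + (1.1429e-23)² − 2·1.2432e-23·1.1429e-23·cos(158°)
|Δp⃗| = 2.3423e-23 kg·m/s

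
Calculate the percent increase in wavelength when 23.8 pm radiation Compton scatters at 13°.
0.2613%

Calculate the Compton shift:
Δλ = λ_C(1 - cos(13°))
Δλ = 2.4263 × (1 - cos(13°))
Δλ = 2.4263 × 0.0256
Δλ = 0.0622 pm

Percentage change:
(Δλ/λ₀) × 100 = (0.0622/23.8) × 100
= 0.2613%

(Intermediate values are shown rounded; full precision is carried through to the final answer.)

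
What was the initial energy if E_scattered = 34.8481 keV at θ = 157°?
40.1000 keV

Convert final energy to wavelength (hc ≈ 1239.842 keV·pm):
λ' = hc/E' = 1239.842 / 34.8481 = 35.5785 pm

Calculate the Compton shift:
Δλ = λ_C(1 - cos(157°))
Δλ = 2.4263 × (1 - cos(157°))
Δλ = 4.6597 pm

Initial wavelength:
λ = λ' - Δλ = 35.5785 - 4.6597 = 30.9187 pm

Initial energy:
E = hc/λ = 1239.842 / 30.9187 = 40.1000 keV

(Intermediate values are shown rounded; full precision is carried through to the final answer.)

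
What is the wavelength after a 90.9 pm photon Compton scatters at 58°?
92.0406 pm

Using the Compton scattering formula:
λ' = λ + Δλ = λ + λ_C(1 - cos θ)

Given:
- Initial wavelength λ = 90.9 pm
- Scattering angle θ = 58°
- Compton wavelength λ_C ≈ 2.4263 pm

Calculate the shift:
Δλ = 2.4263 × (1 - cos(58°))
Δλ = 2.4263 × 0.4701
Δλ = 1.1406 pm

Final wavelength:
λ' = 90.9 + 1.1406 = 92.0406 pm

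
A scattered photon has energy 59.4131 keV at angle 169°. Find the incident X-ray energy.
77.2001 keV

Convert final energy to wavelength (hc ≈ 1239.842 keV·pm):
λ' = hc/E' = 1239.842 / 59.4131 = 20.8682 pm

Calculate the Compton shift:
Δλ = λ_C(1 - cos(169°))
Δλ = 2.4263 × (1 - cos(169°))
Δλ = 4.8080 pm

Initial wavelength:
λ = λ' - Δλ = 20.8682 - 4.8080 = 16.0601 pm

Initial energy:
E = hc/λ = 1239.842 / 16.0601 = 77.2001 keV

(Intermediate values are shown rounded; full precision is carried through to the final answer.)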